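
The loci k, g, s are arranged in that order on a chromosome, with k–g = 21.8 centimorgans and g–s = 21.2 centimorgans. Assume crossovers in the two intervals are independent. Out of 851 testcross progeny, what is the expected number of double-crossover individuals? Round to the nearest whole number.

39

Map distances give recombination frequencies of 0.218 and 0.212 for the two intervals.
With no interference, expected double-crossover frequency = 0.218 × 0.212 = 0.04622.
Expected number = 0.04622 × 851 = 39.33 ≈ 39.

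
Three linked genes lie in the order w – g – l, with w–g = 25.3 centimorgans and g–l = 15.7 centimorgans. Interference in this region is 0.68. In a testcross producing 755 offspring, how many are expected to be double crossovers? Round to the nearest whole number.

Map distances give recombination frequencies of 0.253 and 0.157 for the two intervals.
With interference 0.68 (so coincidence = 0.32), expected double-crossover frequency = 0.253 × 0.157 × 0.32 = 0.01271.
Expected number = 0.01271 × 755 = 9.60 ≈ 10.

10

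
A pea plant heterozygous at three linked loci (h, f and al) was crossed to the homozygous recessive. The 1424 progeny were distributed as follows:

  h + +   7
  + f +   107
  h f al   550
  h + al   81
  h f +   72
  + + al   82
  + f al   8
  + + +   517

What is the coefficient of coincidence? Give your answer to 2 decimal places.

0.62

The two most frequent reciprocal classes, h f al and + + +, are the parental types, so the F1 was h f al / + + +.
The two rarest classes, + f al and h + +, are the double crossovers. Comparing them with the parentals, only the h allele has switched, so h is the middle locus and the order is al – h – f.
al–h: (154 + 15)/1424 = 0.1187; h–f: (188 + 15)/1424 = 0.1426.
Expected DCO frequency = 0.1187 × 0.1426 ≈ 0.01693; observed = 15/1424 ≈ 0.01053.
Coefficient of coincidence = 0.01053/0.01693 ≈ 0.62.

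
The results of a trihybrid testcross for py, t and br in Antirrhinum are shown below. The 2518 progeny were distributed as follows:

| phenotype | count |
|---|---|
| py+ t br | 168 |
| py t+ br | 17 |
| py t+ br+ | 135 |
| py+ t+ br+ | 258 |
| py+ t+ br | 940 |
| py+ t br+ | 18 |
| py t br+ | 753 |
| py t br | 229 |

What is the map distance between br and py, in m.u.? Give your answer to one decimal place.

The two most frequent reciprocal classes, py t br+ and py+ t+ br, are the parental types, so the F1 was py t br+ / py+ t+ br.
The two rarest classes, py+ t br+ and py t+ br, are the double crossovers. Comparing them with the parentals, only the py allele has switched, so py is the middle locus and the order is br – py – t.
Crossovers in the br–py interval produce the single-crossover classes py t br and py+ t+ br+ (229 + 258 = 487) plus the double crossovers (35).
RF(br–py) = (487 + 35) / 2518 = 522/2518 = 0.2073 → 20.7 m.u.

20.7 m.u.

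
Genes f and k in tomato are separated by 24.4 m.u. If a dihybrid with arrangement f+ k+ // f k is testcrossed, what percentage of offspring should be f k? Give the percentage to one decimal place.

37.8%

A map distance of 24.4 m.u. corresponds to a recombination frequency of 0.244.
The F1 is f+ k+ / f k, so f k is a parental gamete class with expected frequency (1 − r)/2 = 0.756/2 = 0.3780.
That is 0.3780 = 37.8% of the progeny.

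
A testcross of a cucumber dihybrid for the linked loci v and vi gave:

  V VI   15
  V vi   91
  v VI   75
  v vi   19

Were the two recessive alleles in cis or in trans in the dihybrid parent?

trans

The two most frequent classes are V vi (91) and v VI (75); these are the parental (non-recombinant) types.
So the F1 carried V vi on one chromosome and v VI on the other — the recessive alleles are on opposite chromosomes (trans / repulsion).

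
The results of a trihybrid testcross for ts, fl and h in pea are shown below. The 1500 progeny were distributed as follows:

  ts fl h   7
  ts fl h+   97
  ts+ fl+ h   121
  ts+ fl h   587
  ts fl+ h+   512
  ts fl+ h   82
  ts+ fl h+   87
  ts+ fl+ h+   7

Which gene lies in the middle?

ts

The two most frequent reciprocal classes, ts fl+ h+ and ts+ fl h, are the parental types, so the F1 was ts fl+ h+ / ts+ fl h.
The two rarest classes, ts+ fl+ h+ and ts fl h, are the double crossovers. Comparing them with the parentals, only the ts allele has switched, so ts is the middle locus and the order is h – ts – fl.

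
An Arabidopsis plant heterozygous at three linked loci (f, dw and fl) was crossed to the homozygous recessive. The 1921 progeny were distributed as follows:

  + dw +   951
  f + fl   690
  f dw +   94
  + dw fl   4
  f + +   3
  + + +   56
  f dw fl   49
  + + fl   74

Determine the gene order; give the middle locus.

fl

The two most frequent reciprocal classes, f + fl and + dw +, are the parental types, so the F1 was f + fl / + dw +.
The two rarest classes, f + + and + dw fl, are the double crossovers. Comparing them with the parentals, only the fl allele has switched, so fl is the middle locus and the order is f – fl – dw.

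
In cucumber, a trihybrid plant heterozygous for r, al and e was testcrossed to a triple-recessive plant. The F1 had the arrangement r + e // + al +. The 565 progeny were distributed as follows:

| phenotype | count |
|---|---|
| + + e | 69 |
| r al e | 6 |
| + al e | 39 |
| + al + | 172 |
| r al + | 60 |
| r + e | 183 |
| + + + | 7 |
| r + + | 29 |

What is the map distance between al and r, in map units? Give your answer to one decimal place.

25.1 map units

The two rarest classes, r al e and + + +, are the double crossovers. Comparing them with the parentals, only the al allele has switched, so al is the middle locus and the order is e – al – r.
Crossovers in the al–r interval produce the single-crossover classes + + e and r al + (69 + 60 = 129) plus the double crossovers (13).
RF(al–r) = (129 + 13) / 565 = 142/565 = 0.2513 → 25.1 map units.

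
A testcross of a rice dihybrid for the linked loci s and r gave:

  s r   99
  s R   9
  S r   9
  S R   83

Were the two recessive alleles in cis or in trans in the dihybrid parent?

The two most frequent classes are S R (83) and s r (99); these are the parental (non-recombinant) types.
So the F1 carried S R on one chromosome and s r on the other — the recessive alleles are on the same chromosome (cis / coupling).

cis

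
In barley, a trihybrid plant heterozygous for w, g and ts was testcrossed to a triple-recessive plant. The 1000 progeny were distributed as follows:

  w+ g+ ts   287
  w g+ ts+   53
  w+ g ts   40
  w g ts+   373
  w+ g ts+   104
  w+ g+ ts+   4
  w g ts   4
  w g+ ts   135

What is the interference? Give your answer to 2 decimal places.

The two most frequent reciprocal classes, w+ g+ ts and w g ts+, are the parental types, so the F1 was w+ g+ ts / w g ts+.
The two rarest classes, w+ g+ ts+ and w g ts, are the double crossovers. Comparing them with the parentals, only the ts allele has switched, so ts is the middle locus and the order is g – ts – w.
g–ts: (93 + 8)/1000 = 0.1010; ts–w: (239 + 8)/1000 = 0.2470.
Expected DCO frequency = 0.1010 × 0.2470 ≈ 0.02495; observed = 8/1000 ≈ 0.00800.
Coefficient of coincidence = 0.00800/0.02495 ≈ 0.32; interference = 1 − 0.32 = 0.68.

0.68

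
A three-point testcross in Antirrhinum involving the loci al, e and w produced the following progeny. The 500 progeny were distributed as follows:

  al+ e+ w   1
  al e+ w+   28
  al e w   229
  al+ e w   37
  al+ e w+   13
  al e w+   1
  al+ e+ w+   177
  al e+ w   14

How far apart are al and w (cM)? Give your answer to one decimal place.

The two most frequent reciprocal classes, al+ e+ w+ and al e w, are the parental types, so the F1 was al+ e+ w+ / al e w.
The two rarest classes, al+ e+ w and al e w+, are the double crossovers. Comparing them with the parentals, only the w allele has switched, so w is the middle locus and the order is e – w – al.
Crossovers in the w–al interval produce the single-crossover classes al e+ w+ and al+ e w (28 + 37 = 65) plus the double crossovers (2).
RF(w–al) = (65 + 2) / 500 = 67/500 = 0.1340 → 13.4 cM.

13.4 cM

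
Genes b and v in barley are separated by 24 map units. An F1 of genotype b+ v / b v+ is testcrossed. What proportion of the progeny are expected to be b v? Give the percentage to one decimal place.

12.0%

A map distance of 24 map units corresponds to a recombination frequency of 0.240.
The F1 is b+ v / b v+, so b v is a recombinant gamete class with expected frequency r/2 = 0.240/2 = 0.1200.
That is 0.1200 = 12.0% of the progeny.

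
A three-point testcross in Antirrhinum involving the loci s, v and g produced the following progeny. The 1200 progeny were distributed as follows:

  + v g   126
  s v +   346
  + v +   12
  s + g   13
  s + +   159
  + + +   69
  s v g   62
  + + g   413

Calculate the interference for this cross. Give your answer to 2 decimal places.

0.38

The two most frequent reciprocal classes, + + g and s v +, are the parental types, so the F1 was + + g / s v +.
The two rarest classes, s + g and + v +, are the double crossovers. Comparing them with the parentals, only the s allele has switched, so s is the middle locus and the order is g – s – v.
g–s: (131 + 25)/1200 = 0.1300; s–v: (285 + 25)/1200 = 0.2583.
Expected DCO frequency = 0.1300 × 0.2583 ≈ 0.03358; observed = 25/1200 ≈ 0.02083.
Coefficient of coincidence = 0.02083/0.03358 ≈ 0.62; interference = 1 − 0.62 = 0.38.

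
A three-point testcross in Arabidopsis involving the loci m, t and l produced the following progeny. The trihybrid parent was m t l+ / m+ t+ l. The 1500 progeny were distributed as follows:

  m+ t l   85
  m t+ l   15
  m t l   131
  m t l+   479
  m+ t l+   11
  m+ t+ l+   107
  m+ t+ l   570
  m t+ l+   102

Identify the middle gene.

The two rarest classes, m+ t l+ and m t+ l, are the double crossovers. Comparing them with the parentals, only the m allele has switched, so m is the middle locus and the order is t – m – l.

m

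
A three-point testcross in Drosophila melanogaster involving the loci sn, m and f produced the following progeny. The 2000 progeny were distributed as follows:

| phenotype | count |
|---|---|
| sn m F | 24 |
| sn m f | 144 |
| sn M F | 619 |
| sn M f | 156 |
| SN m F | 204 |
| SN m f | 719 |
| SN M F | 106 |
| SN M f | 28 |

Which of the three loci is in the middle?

m

The two most frequent reciprocal classes, sn M F and SN m f, are the parental types, so the F1 was sn M F / SN m f.
The two rarest classes, sn m F and SN M f, are the double crossovers. Comparing them with the parentals, only the m allele has switched, so m is the middle locus and the order is sn – m – f.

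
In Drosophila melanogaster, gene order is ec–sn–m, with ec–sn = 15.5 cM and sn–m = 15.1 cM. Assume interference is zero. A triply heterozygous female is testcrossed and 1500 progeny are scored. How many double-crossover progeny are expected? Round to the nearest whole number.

35

Map distances give recombination frequencies of 0.155 and 0.151 for the two intervals.
With no interference, expected double-crossover frequency = 0.155 × 0.151 = 0.02340.
Expected number = 0.02340 × 1500 = 35.11 ≈ 35.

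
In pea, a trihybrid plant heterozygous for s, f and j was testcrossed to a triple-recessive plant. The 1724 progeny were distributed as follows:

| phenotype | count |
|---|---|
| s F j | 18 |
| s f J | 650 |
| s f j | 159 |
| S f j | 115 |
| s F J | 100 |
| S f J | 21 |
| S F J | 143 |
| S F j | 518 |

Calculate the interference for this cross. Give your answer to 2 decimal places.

0.22

The two most frequent reciprocal classes, s f J and S F j, are the parental types, so the F1 was s f J / S F j.
The two rarest classes, S f J and s F j, are the double crossovers. Comparing them with the parentals, only the s allele has switched, so s is the middle locus and the order is f – s – j.
f–s: (215 + 39)/1724 = 0.1473; s–j: (302 + 39)/1724 = 0.1978.
Expected DCO frequency = 0.1473 × 0.1978 ≈ 0.02914; observed = 39/1724 ≈ 0.02262.
Coefficient of coincidence = 0.02262/0.02914 ≈ 0.78; interference = 1 − 0.78 = 0.22.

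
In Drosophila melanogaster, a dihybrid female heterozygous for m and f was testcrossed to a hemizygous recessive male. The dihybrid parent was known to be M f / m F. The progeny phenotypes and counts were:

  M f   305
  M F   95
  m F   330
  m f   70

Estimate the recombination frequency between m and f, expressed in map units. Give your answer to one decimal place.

20.6 map units

The recombinant classes are M F and m f: 95 + 70 = 165.
Recombination frequency = 165/800 = 0.2062 ≈ 20.6%, i.e. 20.6 map units.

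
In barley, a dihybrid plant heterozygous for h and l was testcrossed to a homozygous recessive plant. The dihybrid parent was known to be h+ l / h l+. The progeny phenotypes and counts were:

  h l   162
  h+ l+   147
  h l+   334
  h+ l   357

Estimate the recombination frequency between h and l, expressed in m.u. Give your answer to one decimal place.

30.9 m.u.

The recombinant classes are h+ l+ and h l: 147 + 162 = 309.
Recombination frequency = 309/1000 = 0.3090 ≈ 30.9%, i.e. 30.9 m.u.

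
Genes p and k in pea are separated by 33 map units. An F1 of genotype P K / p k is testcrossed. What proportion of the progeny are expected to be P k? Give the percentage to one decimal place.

A map distance of 33 map units corresponds to a recombination frequency of 0.330.
The F1 is P K / p k, so P k is a recombinant gamete class with expected frequency r/2 = 0.330/2 = 0.1650.
That is 0.1650 = 16.5% of the progeny.

16.5%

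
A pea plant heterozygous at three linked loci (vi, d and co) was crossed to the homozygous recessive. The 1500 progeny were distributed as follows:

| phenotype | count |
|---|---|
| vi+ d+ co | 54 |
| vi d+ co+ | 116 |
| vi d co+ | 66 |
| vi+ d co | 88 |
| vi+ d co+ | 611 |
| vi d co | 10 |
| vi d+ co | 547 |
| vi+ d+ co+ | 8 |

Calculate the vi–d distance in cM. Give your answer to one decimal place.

9.2 cM

The two most frequent reciprocal classes, vi+ d co+ and vi d+ co, are the parental types, so the F1 was vi+ d co+ / vi d+ co.
The two rarest classes, vi+ d+ co+ and vi d co, are the double crossovers. Comparing them with the parentals, only the d allele has switched, so d is the middle locus and the order is co – d – vi.
Crossovers in the d–vi interval produce the single-crossover classes vi d co+ and vi+ d+ co (66 + 54 = 120) plus the double crossovers (18).
RF(d–vi) = (120 + 18) / 1500 = 138/1500 = 0.0920 → 9.2 cM.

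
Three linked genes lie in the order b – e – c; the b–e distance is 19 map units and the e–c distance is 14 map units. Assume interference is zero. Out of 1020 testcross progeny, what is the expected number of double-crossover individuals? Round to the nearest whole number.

27

Map distances give recombination frequencies of 0.190 and 0.140 for the two intervals.
With no interference, expected double-crossover frequency = 0.190 × 0.140 = 0.02660.
Expected number = 0.02660 × 1020 = 27.13 ≈ 27.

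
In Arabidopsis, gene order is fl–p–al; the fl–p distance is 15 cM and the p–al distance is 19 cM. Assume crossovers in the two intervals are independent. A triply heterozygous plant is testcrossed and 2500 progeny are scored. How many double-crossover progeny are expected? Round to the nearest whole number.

71

Map distances give recombination frequencies of 0.150 and 0.190 for the two intervals.
With no interference, expected double-crossover frequency = 0.150 × 0.190 = 0.02850.
Expected number = 0.02850 × 2500 = 71.25 ≈ 71.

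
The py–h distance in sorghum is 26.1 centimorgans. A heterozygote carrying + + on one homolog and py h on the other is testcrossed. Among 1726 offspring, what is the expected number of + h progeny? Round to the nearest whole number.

A map distance of 26.1 centimorgans corresponds to a recombination frequency of 0.261.
The F1 is + + / py h, so + h is a recombinant gamete class with expected frequency r/2 = 0.261/2 = 0.1305.
Expected number = 0.1305 × 1726 = 225.24 ≈ 225.

225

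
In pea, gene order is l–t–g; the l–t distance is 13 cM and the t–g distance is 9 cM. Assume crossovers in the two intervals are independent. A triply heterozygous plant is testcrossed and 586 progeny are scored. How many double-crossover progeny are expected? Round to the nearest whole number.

Map distances give recombination frequencies of 0.130 and 0.090 for the two intervals.
With no interference, expected double-crossover frequency = 0.130 × 0.090 = 0.01170.
Expected number = 0.01170 × 586 = 6.86 ≈ 7.

7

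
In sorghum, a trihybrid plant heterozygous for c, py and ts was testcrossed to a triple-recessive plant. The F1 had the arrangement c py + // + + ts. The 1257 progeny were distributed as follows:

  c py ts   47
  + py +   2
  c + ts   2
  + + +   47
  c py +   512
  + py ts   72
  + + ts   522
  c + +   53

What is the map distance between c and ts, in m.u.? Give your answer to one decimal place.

The two rarest classes, + py + and c + ts, are the double crossovers. Comparing them with the parentals, only the c allele has switched, so c is the middle locus and the order is ts – c – py.
Crossovers in the ts–c interval produce the single-crossover classes c py ts and + + + (47 + 47 = 94) plus the double crossovers (4).
RF(ts–c) = (94 + 4) / 1257 = 98/1257 = 0.0780 → 7.8 m.u.

7.8 m.u.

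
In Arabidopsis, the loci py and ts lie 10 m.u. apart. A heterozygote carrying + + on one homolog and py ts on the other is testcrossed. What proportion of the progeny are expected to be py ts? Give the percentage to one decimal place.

45.0%

A map distance of 10 m.u. corresponds to a recombination frequency of 0.100.
The F1 is + + / py ts, so py ts is a parental gamete class with expected frequency (1 − r)/2 = 0.900/2 = 0.4500.
That is 0.4500 = 45.0% of the progeny.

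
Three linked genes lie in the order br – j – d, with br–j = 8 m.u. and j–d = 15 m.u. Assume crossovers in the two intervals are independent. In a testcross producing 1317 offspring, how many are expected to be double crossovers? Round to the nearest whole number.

16

Map distances give recombination frequencies of 0.080 and 0.150 for the two intervals.
With no interference, expected double-crossover frequency = 0.080 × 0.150 = 0.01200.
Expected number = 0.01200 × 1317 = 15.80 ≈ 16.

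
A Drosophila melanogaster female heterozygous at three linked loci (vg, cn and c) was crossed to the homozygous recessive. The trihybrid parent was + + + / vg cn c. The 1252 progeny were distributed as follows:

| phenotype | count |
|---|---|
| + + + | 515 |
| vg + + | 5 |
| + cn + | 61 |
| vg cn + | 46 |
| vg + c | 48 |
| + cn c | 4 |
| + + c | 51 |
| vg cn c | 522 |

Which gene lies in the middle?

The two rarest classes, vg + + and + cn c, are the double crossovers. Comparing them with the parentals, only the vg allele has switched, so vg is the middle locus and the order is cn – vg – c.

vg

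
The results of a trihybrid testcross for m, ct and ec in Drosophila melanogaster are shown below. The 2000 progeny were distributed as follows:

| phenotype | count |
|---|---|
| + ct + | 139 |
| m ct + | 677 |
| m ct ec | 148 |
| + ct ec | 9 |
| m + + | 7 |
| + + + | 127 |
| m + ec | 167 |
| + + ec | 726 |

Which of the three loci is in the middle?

The two most frequent reciprocal classes, + + ec and m ct +, are the parental types, so the F1 was + + ec / m ct +.
The two rarest classes, + ct ec and m + +, are the double crossovers. Comparing them with the parentals, only the ct allele has switched, so ct is the middle locus and the order is m – ct – ec.

ct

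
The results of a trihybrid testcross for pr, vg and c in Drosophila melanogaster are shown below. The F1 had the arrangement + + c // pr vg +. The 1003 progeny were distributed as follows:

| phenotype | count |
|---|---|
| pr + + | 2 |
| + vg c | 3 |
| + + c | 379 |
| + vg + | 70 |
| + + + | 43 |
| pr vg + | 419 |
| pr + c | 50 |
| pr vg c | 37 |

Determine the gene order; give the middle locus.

vg

The two rarest classes, + vg c and pr + +, are the double crossovers. Comparing them with the parentals, only the vg allele has switched, so vg is the middle locus and the order is pr – vg – c.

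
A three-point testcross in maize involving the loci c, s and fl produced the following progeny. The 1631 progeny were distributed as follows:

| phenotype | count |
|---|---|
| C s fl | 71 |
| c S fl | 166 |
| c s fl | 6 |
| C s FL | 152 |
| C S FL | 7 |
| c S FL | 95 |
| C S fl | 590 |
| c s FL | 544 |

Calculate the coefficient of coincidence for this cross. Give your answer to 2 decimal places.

0.36

The two most frequent reciprocal classes, c s FL and C S fl, are the parental types, so the F1 was c s FL / C S fl.
The two rarest classes, c s fl and C S FL, are the double crossovers. Comparing them with the parentals, only the fl allele has switched, so fl is the middle locus and the order is s – fl – c.
s–fl: (166 + 13)/1631 = 0.1097; fl–c: (318 + 13)/1631 = 0.2029.
Expected DCO frequency = 0.1097 × 0.2029 ≈ 0.02226; observed = 13/1631 ≈ 0.00797.
Coefficient of coincidence = 0.00797/0.02226 ≈ 0.36.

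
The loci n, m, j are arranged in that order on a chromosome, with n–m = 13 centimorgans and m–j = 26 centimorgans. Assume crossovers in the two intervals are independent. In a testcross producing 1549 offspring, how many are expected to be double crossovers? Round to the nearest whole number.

Map distances give recombination frequencies of 0.130 and 0.260 for the two intervals.
With no interference, expected double-crossover frequency = 0.130 × 0.260 = 0.03380.
Expected number = 0.03380 × 1549 = 52.36 ≈ 52.

52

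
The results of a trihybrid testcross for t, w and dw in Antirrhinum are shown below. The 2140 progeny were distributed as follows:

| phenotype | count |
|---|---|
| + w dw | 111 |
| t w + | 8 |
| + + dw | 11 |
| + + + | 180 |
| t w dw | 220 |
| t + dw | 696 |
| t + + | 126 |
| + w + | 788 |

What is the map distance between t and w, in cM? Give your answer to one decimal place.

The two most frequent reciprocal classes, t + dw and + w +, are the parental types, so the F1 was t + dw / + w +.
The two rarest classes, + + dw and t w +, are the double crossovers. Comparing them with the parentals, only the t allele has switched, so t is the middle locus and the order is w – t – dw.
Crossovers in the w–t interval produce the single-crossover classes t w dw and + + + (220 + 180 = 400) plus the double crossovers (19).
RF(w–t) = (400 + 19) / 2140 = 419/2140 = 0.1958 → 19.6 cM.

19.6 cM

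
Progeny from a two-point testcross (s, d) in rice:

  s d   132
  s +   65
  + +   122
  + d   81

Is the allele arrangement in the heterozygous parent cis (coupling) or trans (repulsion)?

The two most frequent classes are + + (122) and s d (132); these are the parental (non-recombinant) types.
So the F1 carried + + on one chromosome and s d on the other — the recessive alleles are on the same chromosome (cis / coupling).

cis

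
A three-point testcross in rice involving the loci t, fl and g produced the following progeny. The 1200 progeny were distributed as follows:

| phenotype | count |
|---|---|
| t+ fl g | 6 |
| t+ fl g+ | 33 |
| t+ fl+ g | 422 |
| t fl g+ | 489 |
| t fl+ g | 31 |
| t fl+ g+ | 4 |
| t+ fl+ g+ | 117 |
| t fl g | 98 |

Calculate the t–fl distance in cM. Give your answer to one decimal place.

The two most frequent reciprocal classes, t fl g+ and t+ fl+ g, are the parental types, so the F1 was t fl g+ / t+ fl+ g.
The two rarest classes, t fl+ g+ and t+ fl g, are the double crossovers. Comparing them with the parentals, only the fl allele has switched, so fl is the middle locus and the order is t – fl – g.
Crossovers in the t–fl interval produce the single-crossover classes t+ fl g+ and t fl+ g (33 + 31 = 64) plus the double crossovers (10).
RF(t–fl) = (64 + 10) / 1200 = 74/1200 = 0.0617 → 6.2 cM.

6.2 cM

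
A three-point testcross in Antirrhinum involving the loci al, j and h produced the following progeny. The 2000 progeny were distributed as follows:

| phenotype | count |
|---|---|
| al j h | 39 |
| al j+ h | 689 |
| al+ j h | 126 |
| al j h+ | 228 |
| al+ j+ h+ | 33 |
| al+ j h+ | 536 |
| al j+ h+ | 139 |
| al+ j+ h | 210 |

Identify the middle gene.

j

The two most frequent reciprocal classes, al+ j h+ and al j+ h, are the parental types, so the F1 was al+ j h+ / al j+ h.
The two rarest classes, al+ j+ h+ and al j h, are the double crossovers. Comparing them with the parentals, only the j allele has switched, so j is the middle locus and the order is al – j – h.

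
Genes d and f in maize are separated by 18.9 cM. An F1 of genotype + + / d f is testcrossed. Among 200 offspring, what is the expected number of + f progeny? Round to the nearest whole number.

A map distance of 18.9 cM corresponds to a recombination frequency of 0.189.
The F1 is + + / d f, so + f is a recombinant gamete class with expected frequency r/2 = 0.189/2 = 0.0945.
Expected number = 0.0945 × 200 = 18.90 ≈ 19.

19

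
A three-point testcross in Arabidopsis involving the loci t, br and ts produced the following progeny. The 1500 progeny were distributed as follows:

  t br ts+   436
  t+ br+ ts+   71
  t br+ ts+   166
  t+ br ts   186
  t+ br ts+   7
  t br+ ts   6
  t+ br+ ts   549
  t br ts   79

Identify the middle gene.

The two most frequent reciprocal classes, t br ts+ and t+ br+ ts, are the parental types, so the F1 was t br ts+ / t+ br+ ts.
The two rarest classes, t+ br ts+ and t br+ ts, are the double crossovers. Comparing them with the parentals, only the t allele has switched, so t is the middle locus and the order is ts – t – br.

t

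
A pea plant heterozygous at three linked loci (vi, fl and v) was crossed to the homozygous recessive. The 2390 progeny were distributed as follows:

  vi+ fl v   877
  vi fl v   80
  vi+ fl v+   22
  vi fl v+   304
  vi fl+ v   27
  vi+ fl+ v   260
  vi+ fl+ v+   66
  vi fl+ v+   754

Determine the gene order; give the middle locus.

v

The two most frequent reciprocal classes, vi+ fl v and vi fl+ v+, are the parental types, so the F1 was vi+ fl v / vi fl+ v+.
The two rarest classes, vi+ fl v+ and vi fl+ v, are the double crossovers. Comparing them with the parentals, only the v allele has switched, so v is the middle locus and the order is vi – v – fl.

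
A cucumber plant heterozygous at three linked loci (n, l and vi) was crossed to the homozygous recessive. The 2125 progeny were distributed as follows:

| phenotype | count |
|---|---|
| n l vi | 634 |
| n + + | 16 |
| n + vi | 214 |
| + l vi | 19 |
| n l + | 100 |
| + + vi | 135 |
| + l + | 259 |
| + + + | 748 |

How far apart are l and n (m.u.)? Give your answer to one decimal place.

23.9 m.u.

The two most frequent reciprocal classes, + + + and n l vi, are the parental types, so the F1 was + + + / n l vi.
The two rarest classes, n + + and + l vi, are the double crossovers. Comparing them with the parentals, only the n allele has switched, so n is the middle locus and the order is l – n – vi.
Crossovers in the l–n interval produce the single-crossover classes + l + and n + vi (259 + 214 = 473) plus the double crossovers (35).
RF(l–n) = (473 + 35) / 2125 = 508/2125 = 0.2391 → 23.9 m.u.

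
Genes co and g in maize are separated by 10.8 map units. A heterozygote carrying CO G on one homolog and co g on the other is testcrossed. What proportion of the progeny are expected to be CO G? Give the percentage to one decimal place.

A map distance of 10.8 map units corresponds to a recombination frequency of 0.108.
The F1 is CO G / co g, so CO G is a parental gamete class with expected frequency (1 − r)/2 = 0.892/2 = 0.4460.
That is 0.4460 = 44.6% of the progeny.

44.6%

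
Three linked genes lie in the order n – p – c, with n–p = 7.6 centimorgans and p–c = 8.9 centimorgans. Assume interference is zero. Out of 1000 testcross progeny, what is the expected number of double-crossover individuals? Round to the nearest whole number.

7

Map distances give recombination frequencies of 0.076 and 0.089 for the two intervals.
With no interference, expected double-crossover frequency = 0.076 × 0.089 = 0.00676.
Expected number = 0.00676 × 1000 = 6.76 ≈ 7.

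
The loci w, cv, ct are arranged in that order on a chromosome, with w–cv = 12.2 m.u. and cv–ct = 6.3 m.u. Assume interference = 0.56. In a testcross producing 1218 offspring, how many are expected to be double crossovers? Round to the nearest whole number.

Map distances give recombination frequencies of 0.122 and 0.063 for the two intervals.
With interference 0.56 (so coincidence = 0.44), expected double-crossover frequency = 0.122 × 0.063 × 0.44 = 0.00338.
Expected number = 0.00338 × 1218 = 4.12 ≈ 4.

4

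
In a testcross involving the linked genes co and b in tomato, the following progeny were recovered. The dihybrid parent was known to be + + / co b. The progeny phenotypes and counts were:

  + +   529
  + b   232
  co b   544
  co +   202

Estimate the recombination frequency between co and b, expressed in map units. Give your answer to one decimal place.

28.8 map units

The recombinant classes are + b and co +: 232 + 202 = 434.
Recombination frequency = 434/1507 = 0.2880 ≈ 28.8%, i.e. 28.8 map units.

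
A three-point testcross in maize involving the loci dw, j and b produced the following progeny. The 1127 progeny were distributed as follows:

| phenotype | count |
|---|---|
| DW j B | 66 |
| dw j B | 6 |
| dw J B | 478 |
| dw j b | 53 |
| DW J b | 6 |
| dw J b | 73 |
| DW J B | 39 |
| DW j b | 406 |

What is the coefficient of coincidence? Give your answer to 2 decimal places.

0.86

The two most frequent reciprocal classes, DW j b and dw J B, are the parental types, so the F1 was DW j b / dw J B.
The two rarest classes, DW J b and dw j B, are the double crossovers. Comparing them with the parentals, only the j allele has switched, so j is the middle locus and the order is dw – j – b.
dw–j: (92 + 12)/1127 = 0.0923; j–b: (139 + 12)/1127 = 0.1340.
Expected DCO frequency = 0.0923 × 0.1340 ≈ 0.01237; observed = 12/1127 ≈ 0.01065.
Coefficient of coincidence = 0.01065/0.01237 ≈ 0.86.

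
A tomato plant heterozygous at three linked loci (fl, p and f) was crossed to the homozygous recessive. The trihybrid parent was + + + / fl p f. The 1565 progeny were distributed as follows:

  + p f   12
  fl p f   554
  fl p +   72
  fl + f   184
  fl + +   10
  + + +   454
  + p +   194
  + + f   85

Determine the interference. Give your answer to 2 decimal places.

The two rarest classes, fl + + and + p f, are the double crossovers. Comparing them with the parentals, only the fl allele has switched, so fl is the middle locus and the order is p – fl – f.
p–fl: (378 + 22)/1565 = 0.2556; fl–f: (157 + 22)/1565 = 0.1144.
Expected DCO frequency = 0.2556 × 0.1144 ≈ 0.02924; observed = 22/1565 ≈ 0.01406.
Coefficient of coincidence = 0.01406/0.02924 ≈ 0.48; interference = 1 − 0.48 = 0.52.

0.52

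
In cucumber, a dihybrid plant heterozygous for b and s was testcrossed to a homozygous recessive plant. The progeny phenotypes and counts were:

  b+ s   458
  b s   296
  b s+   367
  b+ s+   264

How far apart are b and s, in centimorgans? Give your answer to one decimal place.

40.4 centimorgans

The two most frequent classes, b+ s (458) and b s+ (367), are the parental types, so the F1 was b+ s / b s+.
The recombinant classes are b+ s+ and b s: 264 + 296 = 560.
Recombination frequency = 560/1385 = 0.4043 ≈ 40.4%, i.e. 40.4 centimorgans.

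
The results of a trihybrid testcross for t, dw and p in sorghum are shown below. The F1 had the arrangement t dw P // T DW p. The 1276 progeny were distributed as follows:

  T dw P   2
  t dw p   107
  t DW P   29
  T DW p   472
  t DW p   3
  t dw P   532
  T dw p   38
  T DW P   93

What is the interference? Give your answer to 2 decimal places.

0.57

The two rarest classes, T dw P and t DW p, are the double crossovers. Comparing them with the parentals, only the t allele has switched, so t is the middle locus and the order is p – t – dw.
p–t: (200 + 5)/1276 = 0.1607; t–dw: (67 + 5)/1276 = 0.0564.
Expected DCO frequency = 0.1607 × 0.0564 ≈ 0.00906; observed = 5/1276 ≈ 0.00392.
Coefficient of coincidence = 0.00392/0.00906 ≈ 0.43; interference = 1 − 0.43 = 0.57.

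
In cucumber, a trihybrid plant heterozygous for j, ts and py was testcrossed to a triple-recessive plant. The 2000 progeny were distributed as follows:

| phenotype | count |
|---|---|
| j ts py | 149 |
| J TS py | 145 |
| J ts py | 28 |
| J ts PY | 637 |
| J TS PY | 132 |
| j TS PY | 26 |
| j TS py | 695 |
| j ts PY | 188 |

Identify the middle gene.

The two most frequent reciprocal classes, J ts PY and j TS py, are the parental types, so the F1 was J ts PY / j TS py.
The two rarest classes, J ts py and j TS PY, are the double crossovers. Comparing them with the parentals, only the py allele has switched, so py is the middle locus and the order is j – py – ts.

py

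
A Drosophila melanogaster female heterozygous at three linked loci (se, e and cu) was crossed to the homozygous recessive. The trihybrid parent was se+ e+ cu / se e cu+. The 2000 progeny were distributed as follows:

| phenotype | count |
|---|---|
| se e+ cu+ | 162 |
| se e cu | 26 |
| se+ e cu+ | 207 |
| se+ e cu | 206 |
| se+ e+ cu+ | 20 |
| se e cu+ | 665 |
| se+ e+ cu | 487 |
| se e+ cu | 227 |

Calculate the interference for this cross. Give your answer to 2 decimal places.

The two rarest classes, se+ e+ cu+ and se e cu, are the double crossovers. Comparing them with the parentals, only the cu allele has switched, so cu is the middle locus and the order is se – cu – e.
se–cu: (434 + 46)/2000 = 0.2400; cu–e: (368 + 46)/2000 = 0.2070.
Expected DCO frequency = 0.2400 × 0.2070 ≈ 0.04968; observed = 46/2000 ≈ 0.02300.
Coefficient of coincidence = 0.02300/0.04968 ≈ 0.46; interference = 1 − 0.46 = 0.54.

0.54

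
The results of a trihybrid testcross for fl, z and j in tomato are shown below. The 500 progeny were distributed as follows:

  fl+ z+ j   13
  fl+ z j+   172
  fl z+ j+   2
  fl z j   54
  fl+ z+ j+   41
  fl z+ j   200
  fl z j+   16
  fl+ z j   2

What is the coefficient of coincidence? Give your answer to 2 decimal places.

The two most frequent reciprocal classes, fl z+ j and fl+ z j+, are the parental types, so the F1 was fl z+ j / fl+ z j+.
The two rarest classes, fl z+ j+ and fl+ z j, are the double crossovers. Comparing them with the parentals, only the j allele has switched, so j is the middle locus and the order is fl – j – z.
fl–j: (29 + 4)/500 = 0.0660; j–z: (95 + 4)/500 = 0.1980.
Expected DCO frequency = 0.0660 × 0.1980 ≈ 0.01307; observed = 4/500 ≈ 0.00800.
Coefficient of coincidence = 0.00800/0.01307 ≈ 0.61.

0.61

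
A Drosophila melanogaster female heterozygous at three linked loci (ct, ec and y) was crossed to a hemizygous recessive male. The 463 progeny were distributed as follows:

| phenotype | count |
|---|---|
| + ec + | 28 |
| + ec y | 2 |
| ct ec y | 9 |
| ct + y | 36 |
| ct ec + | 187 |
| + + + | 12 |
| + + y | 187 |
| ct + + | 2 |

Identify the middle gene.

The two most frequent reciprocal classes, + + y and ct ec +, are the parental types, so the F1 was + + y / ct ec +.
The two rarest classes, + ec y and ct + +, are the double crossovers. Comparing them with the parentals, only the ec allele has switched, so ec is the middle locus and the order is y – ec – ct.

ec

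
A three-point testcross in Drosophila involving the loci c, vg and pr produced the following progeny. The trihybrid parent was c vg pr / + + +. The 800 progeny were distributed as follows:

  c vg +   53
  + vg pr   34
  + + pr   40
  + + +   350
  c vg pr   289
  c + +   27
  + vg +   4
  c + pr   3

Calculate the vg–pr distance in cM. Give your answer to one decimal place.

12.5 cM

The two rarest classes, c + pr and + vg +, are the double crossovers. Comparing them with the parentals, only the vg allele has switched, so vg is the middle locus and the order is pr – vg – c.
Crossovers in the pr–vg interval produce the single-crossover classes c vg + and + + pr (53 + 40 = 93) plus the double crossovers (7).
RF(pr–vg) = (93 + 7) / 800 = 100/800 = 0.1250 → 12.5 cM.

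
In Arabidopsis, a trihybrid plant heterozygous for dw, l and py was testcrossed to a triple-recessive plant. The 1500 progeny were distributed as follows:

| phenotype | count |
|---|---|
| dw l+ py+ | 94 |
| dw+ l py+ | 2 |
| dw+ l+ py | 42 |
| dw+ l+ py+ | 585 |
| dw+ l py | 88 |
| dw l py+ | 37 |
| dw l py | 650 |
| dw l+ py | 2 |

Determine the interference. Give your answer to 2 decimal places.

0.61

The two most frequent reciprocal classes, dw l py and dw+ l+ py+, are the parental types, so the F1 was dw l py / dw+ l+ py+.
The two rarest classes, dw l+ py and dw+ l py+, are the double crossovers. Comparing them with the parentals, only the l allele has switched, so l is the middle locus and the order is py – l – dw.
py–l: (79 + 4)/1500 = 0.0553; l–dw: (182 + 4)/1500 = 0.1240.
Expected DCO frequency = 0.0553 × 0.1240 ≈ 0.00686; observed = 4/1500 ≈ 0.00267.
Coefficient of coincidence = 0.00267/0.00686 ≈ 0.39; interference = 1 − 0.39 = 0.61.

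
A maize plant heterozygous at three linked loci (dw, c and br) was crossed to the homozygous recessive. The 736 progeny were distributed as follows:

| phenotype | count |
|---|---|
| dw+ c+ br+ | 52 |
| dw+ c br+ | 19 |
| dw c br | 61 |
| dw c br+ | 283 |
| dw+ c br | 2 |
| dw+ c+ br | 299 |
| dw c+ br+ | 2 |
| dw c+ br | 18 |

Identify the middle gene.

c

The two most frequent reciprocal classes, dw+ c+ br and dw c br+, are the parental types, so the F1 was dw+ c+ br / dw c br+.
The two rarest classes, dw+ c br and dw c+ br+, are the double crossovers. Comparing them with the parentals, only the c allele has switched, so c is the middle locus and the order is br – c – dw.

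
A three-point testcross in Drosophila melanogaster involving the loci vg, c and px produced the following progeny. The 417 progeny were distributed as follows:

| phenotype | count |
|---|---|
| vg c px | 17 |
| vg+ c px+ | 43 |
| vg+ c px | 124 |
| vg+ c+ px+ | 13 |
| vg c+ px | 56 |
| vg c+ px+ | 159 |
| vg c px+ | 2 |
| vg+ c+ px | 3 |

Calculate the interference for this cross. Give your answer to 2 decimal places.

The two most frequent reciprocal classes, vg c+ px+ and vg+ c px, are the parental types, so the F1 was vg c+ px+ / vg+ c px.
The two rarest classes, vg c px+ and vg+ c+ px, are the double crossovers. Comparing them with the parentals, only the c allele has switched, so c is the middle locus and the order is px – c – vg.
px–c: (99 + 5)/417 = 0.2494; c–vg: (30 + 5)/417 = 0.0839.
Expected DCO frequency = 0.2494 × 0.0839 ≈ 0.02092; observed = 5/417 ≈ 0.01199.
Coefficient of coincidence = 0.01199/0.02092 ≈ 0.57; interference = 1 − 0.57 = 0.43.

0.43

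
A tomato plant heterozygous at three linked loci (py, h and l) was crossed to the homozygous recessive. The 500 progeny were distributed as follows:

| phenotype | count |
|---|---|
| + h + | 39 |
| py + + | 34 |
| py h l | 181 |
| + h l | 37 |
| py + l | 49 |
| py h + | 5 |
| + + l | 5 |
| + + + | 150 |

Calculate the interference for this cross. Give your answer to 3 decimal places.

0.370

The two most frequent reciprocal classes, py h l and + + +, are the parental types, so the F1 was py h l / + + +.
The two rarest classes, py h + and + + l, are the double crossovers. Comparing them with the parentals, only the l allele has switched, so l is the middle locus and the order is h – l – py.
h–l: (88 + 10)/500 = 0.1960; l–py: (71 + 10)/500 = 0.1620.
Expected DCO frequency = 0.1960 × 0.1620 ≈ 0.03175; observed = 10/500 ≈ 0.02000.
Coefficient of coincidence = 0.02000/0.03175 ≈ 0.630; interference = 1 − 0.630 = 0.370.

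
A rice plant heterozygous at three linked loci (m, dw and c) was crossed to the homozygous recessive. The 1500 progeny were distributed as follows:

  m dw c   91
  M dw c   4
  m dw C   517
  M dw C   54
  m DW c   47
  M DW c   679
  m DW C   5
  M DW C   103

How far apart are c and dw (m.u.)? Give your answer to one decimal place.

The two most frequent reciprocal classes, m dw C and M DW c, are the parental types, so the F1 was m dw C / M DW c.
The two rarest classes, m DW C and M dw c, are the double crossovers. Comparing them with the parentals, only the dw allele has switched, so dw is the middle locus and the order is m – dw – c.
Crossovers in the dw–c interval produce the single-crossover classes m dw c and M DW C (91 + 103 = 194) plus the double crossovers (9).
RF(dw–c) = (194 + 9) / 1500 = 203/1500 = 0.1353 → 13.5 m.u.

13.5 m.u.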